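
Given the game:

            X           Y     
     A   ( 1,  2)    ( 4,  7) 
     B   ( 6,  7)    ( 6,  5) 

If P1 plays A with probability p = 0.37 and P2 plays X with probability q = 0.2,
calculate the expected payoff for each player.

E[P1] = 5.038, E[P2] = 5.622

Work:
E[P1] = p·q·π₁(A,X) + p·(1-q)·π₁(A,Y) + (1-p)·q·π₁(B,X) + (1-p)·(1-q)·π₁(B,Y)
= 0.37·0.2·1 + 0.37·0.8·4 + 0.63·0.2·6 + 0.63·0.8·6
= 5.038

E[P2] = 5.622 (similar calculation)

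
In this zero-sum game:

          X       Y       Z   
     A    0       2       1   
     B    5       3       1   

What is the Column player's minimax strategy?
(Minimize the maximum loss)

Column should play Z, value = 1

Work:
Column player minimizes Row's maximum payoff:
Column X: max payoff to Row = 5
Column Y: max payoff to Row = 3
Column Z: max payoff to Row = 1
Minimum is 1, achieved by column Z.
Minimax strategy: Z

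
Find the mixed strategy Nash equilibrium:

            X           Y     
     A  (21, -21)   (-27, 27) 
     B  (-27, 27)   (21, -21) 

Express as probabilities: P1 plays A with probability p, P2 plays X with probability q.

p = 0.5, q = 0.5

Work:
Find probabilities that make opponent indifferent:
P2 chooses q to make P1 indifferent between A and B
P1 chooses p to make P2 indifferent between X and Y
Mixed NE: P1 plays (A: 0.5, B: 0.5), P2 plays (X: 0.5, Y: 0.5)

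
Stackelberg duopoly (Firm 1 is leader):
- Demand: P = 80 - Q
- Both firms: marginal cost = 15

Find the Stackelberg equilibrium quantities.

q₁* (leader) = 32.5, q₂* (follower) = 16.25

Work:
Follower's reaction: q₂ = (a - c - q₁)/2
Leader substitutes: π₁ = q₁·(a - q₁ - (a-c-q₁)/2 - c)
FOC: q₁* = (80 - 15)/2 = 32.50
Then: q₂* = (80 - 15 - 32.5)/2 = 16.25
Leader has first-mover advantage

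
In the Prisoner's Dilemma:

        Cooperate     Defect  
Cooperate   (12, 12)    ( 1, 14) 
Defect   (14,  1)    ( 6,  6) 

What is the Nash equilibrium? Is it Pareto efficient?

(Defect, Defect) is NE; not Pareto efficient

Work:
Defect dominates Cooperate for both players:
If P2 cooperates: Defect (14) > Cooperate (12)
If P2 defects: Defect (6) > Cooperate (1)
NE: (Defect, Defect) with payoff (6, 6)
But (Cooperate, Cooperate) = (12, 12) Pareto dominates (6, 6)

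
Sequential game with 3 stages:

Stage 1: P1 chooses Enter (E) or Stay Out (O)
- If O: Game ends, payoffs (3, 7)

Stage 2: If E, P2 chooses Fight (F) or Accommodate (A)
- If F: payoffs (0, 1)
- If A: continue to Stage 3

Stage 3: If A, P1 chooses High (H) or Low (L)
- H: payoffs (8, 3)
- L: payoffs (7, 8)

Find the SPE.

SPE: (E, A, H); Outcome (8, 3)

Work:
Stage 3: P1 chooses H (8 vs 7)
Stage 2: P2: F->1, A->3 (anticipating H). Choose A
Stage 1: P1: O->3, E->8 (anticipating A, H). Choose E
SPE path: E -> A -> H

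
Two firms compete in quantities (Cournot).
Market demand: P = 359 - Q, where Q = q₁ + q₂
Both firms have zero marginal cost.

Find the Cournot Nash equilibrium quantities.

q₁* = q₂* = 119.67; P* = 119.67

Work:
Profit: π_i = P·q_i = (a - q_i - q_j)·q_i
FOC: ∂π_i/∂q_i = a - 2q_i - q_j = 0
Reaction function: q_i = (359 - q_j)/2
Symmetry: q* = 359/3 = 119.67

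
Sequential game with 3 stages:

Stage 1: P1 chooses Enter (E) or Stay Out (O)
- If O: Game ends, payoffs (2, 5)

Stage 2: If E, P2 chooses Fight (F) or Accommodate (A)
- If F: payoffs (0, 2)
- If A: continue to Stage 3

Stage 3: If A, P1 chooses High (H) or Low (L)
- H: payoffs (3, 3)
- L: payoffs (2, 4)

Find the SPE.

SPE: (E, A, H); Outcome (3, 3)

Work:
Stage 3: P1 chooses H (3 vs 2)
Stage 2: P2: F->2, A->3 (anticipating H). Choose A
Stage 1: P1: O->2, E->3 (anticipating A, H). Choose E
SPE path: E -> A -> H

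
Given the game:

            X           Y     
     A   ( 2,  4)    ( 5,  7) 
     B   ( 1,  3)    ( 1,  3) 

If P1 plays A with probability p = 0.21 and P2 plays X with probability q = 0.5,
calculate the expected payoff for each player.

E[P1] = 1.525, E[P2] = 3.525

Work:
E[P1] = p·q·π₁(A,X) + p·(1-q)·π₁(A,Y) + (1-p)·q·π₁(B,X) + (1-p)·(1-q)·π₁(B,Y)
= 0.21·0.5·2 + 0.21·0.5·5 + 0.79·0.5·1 + 0.79·0.5·1
= 1.525

E[P2] = 3.525 (similar calculation)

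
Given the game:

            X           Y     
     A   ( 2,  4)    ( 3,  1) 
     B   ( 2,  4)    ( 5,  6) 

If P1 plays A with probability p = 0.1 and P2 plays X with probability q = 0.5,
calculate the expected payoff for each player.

E[P1] = 3.4, E[P2] = 4.75

Work:
E[P1] = p·q·π₁(A,X) + p·(1-q)·π₁(A,Y) + (1-p)·q·π₁(B,X) + (1-p)·(1-q)·π₁(B,Y)
= 0.1·0.5·2 + 0.1·0.5·3 + 0.9·0.5·2 + 0.9·0.5·5
= 3.4

E[P2] = 4.75 (similar calculation)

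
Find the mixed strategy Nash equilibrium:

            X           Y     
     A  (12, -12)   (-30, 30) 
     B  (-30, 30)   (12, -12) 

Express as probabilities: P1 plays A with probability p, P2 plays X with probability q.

p = 0.5, q = 0.5

Work:
Find probabilities that make opponent indifferent:
P2 chooses q to make P1 indifferent between A and B
P1 chooses p to make P2 indifferent between X and Y
Mixed NE: P1 plays (A: 0.5, B: 0.5), P2 plays (X: 0.5, Y: 0.5)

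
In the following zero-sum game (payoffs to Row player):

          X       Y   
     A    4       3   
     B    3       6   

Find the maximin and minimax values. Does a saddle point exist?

Maximin = 3, Minimax = 4, Saddle: False

Work:
Row minimums: [3, 3] → maximin = 3
Column maximums: [4, 6] → minimax = 4
No saddle point (maximin ≠ minimax). Mixed strategy needed.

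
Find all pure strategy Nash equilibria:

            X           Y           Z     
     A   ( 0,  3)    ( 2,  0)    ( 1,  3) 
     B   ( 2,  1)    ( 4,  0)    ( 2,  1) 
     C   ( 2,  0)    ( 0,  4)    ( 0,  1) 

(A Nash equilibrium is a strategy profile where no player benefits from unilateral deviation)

Nash equilibrium: (B, X), (B, Z)

Work:
Best responses:
  P1 vs X: payoffs [0, 2, 2] → best response B/C (payoff 2)
  P1 vs Y: payoffs [2, 4, 0] → best response B (payoff 4)
  P1 vs Z: payoffs [1, 2, 0] → best response B (payoff 2)
  P2 vs A: payoffs [3, 0, 3] → best response X/Z (payoff 3)
  P2 vs B: payoffs [1, 0, 1] → best response X/Z (payoff 1)
  P2 vs C: payoffs [0, 4, 1] → best response Y (payoff 4)
Mutual best responses: (B,X), (B,Z) → Nash equilibria.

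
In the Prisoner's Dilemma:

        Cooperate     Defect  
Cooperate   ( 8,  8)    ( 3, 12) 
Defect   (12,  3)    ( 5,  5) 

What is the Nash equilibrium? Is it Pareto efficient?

(Defect, Defect) is NE; not Pareto efficient

Work:
Defect dominates Cooperate for both players:
If P2 cooperates: Defect (12) > Cooperate (8)
If P2 defects: Defect (5) > Cooperate (3)
NE: (Defect, Defect) with payoff (5, 5)
But (Cooperate, Cooperate) = (8, 8) Pareto dominates (5, 5)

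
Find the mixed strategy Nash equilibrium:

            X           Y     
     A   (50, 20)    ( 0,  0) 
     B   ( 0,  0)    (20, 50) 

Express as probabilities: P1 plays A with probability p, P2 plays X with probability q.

p = 0.7143, q = 0.2857

Work:
Find probabilities that make opponent indifferent:
P2 chooses q to make P1 indifferent between A and B
P1 chooses p to make P2 indifferent between X and Y
Mixed NE: P1 plays (A: 0.7143, B: 0.2857), P2 plays (X: 0.2857, Y: 0.7143)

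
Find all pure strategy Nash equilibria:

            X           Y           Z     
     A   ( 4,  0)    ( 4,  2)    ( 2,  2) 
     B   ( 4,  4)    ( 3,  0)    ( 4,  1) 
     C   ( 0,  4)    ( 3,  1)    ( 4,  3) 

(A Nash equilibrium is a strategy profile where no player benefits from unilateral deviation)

Nash equilibrium: (A, Y), (B, X)

Work:
Best responses:
  P1 vs X: payoffs [4, 4, 0] → best response A/B (payoff 4)
  P1 vs Y: payoffs [4, 3, 3] → best response A (payoff 4)
  P1 vs Z: payoffs [2, 4, 4] → best response B/C (payoff 4)
  P2 vs A: payoffs [0, 2, 2] → best response Y/Z (payoff 2)
  P2 vs B: payoffs [4, 0, 1] → best response X (payoff 4)
  P2 vs C: payoffs [4, 1, 3] → best response X (payoff 4)
Mutual best responses: (A,Y), (B,X) → Nash equilibria.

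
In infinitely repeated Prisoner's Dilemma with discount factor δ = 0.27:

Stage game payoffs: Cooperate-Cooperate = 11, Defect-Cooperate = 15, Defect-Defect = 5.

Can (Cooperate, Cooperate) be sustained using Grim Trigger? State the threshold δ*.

δ* = 0.4; since δ = 0.27 < 0.4, cooperation cannot be sustained

Work:
For Grim Trigger:
Cooperate forever: 11/(1-δ)
Defect then punished: 15 + 5·δ/(1-δ)
Need: 11/(1-δ) ≥ 15 + 5·δ/(1-δ)
Solving: δ ≥ (T-R)/(T-P) = (15-11)/(15-5) = 0.4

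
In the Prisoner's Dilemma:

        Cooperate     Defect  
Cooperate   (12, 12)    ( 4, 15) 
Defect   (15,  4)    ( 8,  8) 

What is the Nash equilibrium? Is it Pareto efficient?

(Defect, Defect) is NE; not Pareto efficient

Work:
Defect dominates Cooperate for both players:
If P2 cooperates: Defect (15) > Cooperate (12)
If P2 defects: Defect (8) > Cooperate (4)
NE: (Defect, Defect) with payoff (8, 8)
But (Cooperate, Cooperate) = (12, 12) Pareto dominates (8, 8)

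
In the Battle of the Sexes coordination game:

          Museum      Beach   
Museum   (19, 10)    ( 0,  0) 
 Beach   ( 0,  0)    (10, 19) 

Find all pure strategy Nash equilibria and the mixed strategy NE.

Pure NE: (Museum, Museum) and (Beach, Beach); Mixed NE: p = 0.6552, q = 0.3448

Work:
Check pure NE:
(Museum, Museum): (19, 10) - no unilateral deviation beneficial
(Beach, Beach): (10, 19) - no unilateral deviation beneficial
Mixed NE: P1 plays Museum with p = 0.6552, P2 plays Museum with q = 0.3448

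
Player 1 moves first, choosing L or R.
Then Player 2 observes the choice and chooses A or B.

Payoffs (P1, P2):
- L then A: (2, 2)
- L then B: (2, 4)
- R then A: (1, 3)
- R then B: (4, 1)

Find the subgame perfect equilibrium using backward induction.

P1 plays L, P2 plays B after L and A after R; Payoff (2, 4)

Work:
Backward induction:
After L: P2 chooses B → P1 gets 2
After R: P2 chooses A → P1 gets 1
P1 chooses L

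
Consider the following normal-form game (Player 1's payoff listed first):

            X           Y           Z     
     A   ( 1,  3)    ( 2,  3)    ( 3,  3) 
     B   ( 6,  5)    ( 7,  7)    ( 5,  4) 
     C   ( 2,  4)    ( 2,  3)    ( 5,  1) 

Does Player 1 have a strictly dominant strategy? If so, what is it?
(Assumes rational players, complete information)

No strictly dominant strategy exists for Player 1

Work:
A strategy strictly dominates another if it gives a strictly higher payoff against every opponent action. Compare each pair of P1's strategies column-by-column:
  A vs B: [1 vs 6, 2 vs 7, 3 vs 5] → A does not strictly dominate B (column X: 1 ≤ 6)
  A vs C: [1 vs 2, 2 vs 2, 3 vs 5] → A does not strictly dominate C (column X: 1 ≤ 2)
  B vs A: [6 vs 1, 7 vs 2, 5 vs 3] → B strictly dominates A
  B vs C: [6 vs 2, 7 vs 2, 5 vs 5] → B does not strictly dominate C (column Z: 5 ≤ 5)
  C vs A: [2 vs 1, 2 vs 2, 5 vs 3] → C does not strictly dominate A (column Y: 2 ≤ 2)
  C vs B: [2 vs 6, 2 vs 7, 5 vs 5] → C does not strictly dominate B (column X: 2 ≤ 6)
No single strategy strictly dominates all others → no strictly dominant strategy.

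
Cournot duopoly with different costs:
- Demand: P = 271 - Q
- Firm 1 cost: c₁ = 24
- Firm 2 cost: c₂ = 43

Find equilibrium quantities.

q₁* = 88.67, q₂* = 69.67

Work:
Reaction: q₁ = (271 - 24 - q₂)/2
Reaction: q₂ = (271 - 43 - q₁)/2
Solve simultaneously:
q₁* = (271 - 2×24 + 43)/3 = 88.67
q₂* = (271 - 2×43 + 24)/3 = 69.67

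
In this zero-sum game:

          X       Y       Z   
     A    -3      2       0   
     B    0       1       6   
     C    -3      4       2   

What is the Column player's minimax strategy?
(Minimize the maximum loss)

Column should play X, value = 0

Work:
Column player minimizes Row's maximum payoff:
Column X: max payoff to Row = 0
Column Y: max payoff to Row = 4
Column Z: max payoff to Row = 6
Minimum is 0, achieved by column X.
Minimax strategy: X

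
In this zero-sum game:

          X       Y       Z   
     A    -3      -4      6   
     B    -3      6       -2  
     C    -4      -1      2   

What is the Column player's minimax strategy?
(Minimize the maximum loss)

Column should play X, value = -3

Work:
Column player minimizes Row's maximum payoff:
Column X: max payoff to Row = -3
Column Y: max payoff to Row = 6
Column Z: max payoff to Row = 6
Minimum is -3, achieved by column X.
Minimax strategy: X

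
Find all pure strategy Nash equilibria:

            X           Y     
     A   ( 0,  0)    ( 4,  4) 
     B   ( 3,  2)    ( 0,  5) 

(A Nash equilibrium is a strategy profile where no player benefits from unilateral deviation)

Nash equilibrium: (A, Y)

Work:
Best responses:
  P1 vs X: payoffs [0, 3] → best response B (payoff 3)
  P1 vs Y: payoffs [4, 0] → best response A (payoff 4)
  P2 vs A: payoffs [0, 4] → best response Y (payoff 4)
  P2 vs B: payoffs [2, 5] → best response Y (payoff 5)
Mutual best responses: (A,Y) → Nash equilibria.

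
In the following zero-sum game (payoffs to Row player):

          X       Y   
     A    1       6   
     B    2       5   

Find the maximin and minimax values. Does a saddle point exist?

Maximin = 2, Minimax = 2, Saddle: True

Work:
Row minimums: [1, 2] → maximin = 2
Column maximums: [2, 6] → minimax = 2
Saddle point exists! Game value = 2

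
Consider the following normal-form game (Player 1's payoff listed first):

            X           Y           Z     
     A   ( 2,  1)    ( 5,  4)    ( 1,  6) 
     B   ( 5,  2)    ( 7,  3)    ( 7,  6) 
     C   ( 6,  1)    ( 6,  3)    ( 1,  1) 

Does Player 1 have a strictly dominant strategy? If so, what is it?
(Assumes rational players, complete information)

No strictly dominant strategy exists for Player 1

Work:
A strategy strictly dominates another if it gives a strictly higher payoff against every opponent action. Compare each pair of P1's strategies column-by-column:
  A vs B: [2 vs 5, 5 vs 7, 1 vs 7] → A does not strictly dominate B (column X: 2 ≤ 5)
  A vs C: [2 vs 6, 5 vs 6, 1 vs 1] → A does not strictly dominate C (column X: 2 ≤ 6)
  B vs A: [5 vs 2, 7 vs 5, 7 vs 1] → B strictly dominates A
  B vs C: [5 vs 6, 7 vs 6, 7 vs 1] → B does not strictly dominate C (column X: 5 ≤ 6)
  C vs A: [6 vs 2, 6 vs 5, 1 vs 1] → C does not strictly dominate A (column Z: 1 ≤ 1)
  C vs B: [6 vs 5, 6 vs 7, 1 vs 7] → C does not strictly dominate B (column Y: 6 ≤ 7)
No single strategy strictly dominates all others → no strictly dominant strategy.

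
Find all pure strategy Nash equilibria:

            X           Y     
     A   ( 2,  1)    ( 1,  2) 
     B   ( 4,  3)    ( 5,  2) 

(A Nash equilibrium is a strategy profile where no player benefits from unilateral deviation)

Nash equilibrium: (B, X)

Work:
Best responses:
  P1 vs X: payoffs [2, 4] → best response B (payoff 4)
  P1 vs Y: payoffs [1, 5] → best response B (payoff 5)
  P2 vs A: payoffs [1, 2] → best response Y (payoff 2)
  P2 vs B: payoffs [3, 2] → best response X (payoff 3)
Mutual best responses: (B,X) → Nash equilibria.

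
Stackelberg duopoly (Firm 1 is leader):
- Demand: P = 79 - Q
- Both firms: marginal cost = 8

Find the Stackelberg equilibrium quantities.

q₁* (leader) = 35.5, q₂* (follower) = 17.75

Work:
Follower's reaction: q₂ = (a - c - q₁)/2
Leader substitutes: π₁ = q₁·(a - q₁ - (a-c-q₁)/2 - c)
FOC: q₁* = (79 - 8)/2 = 35.50
Then: q₂* = (79 - 8 - 35.5)/2 = 17.75
Leader has first-mover advantage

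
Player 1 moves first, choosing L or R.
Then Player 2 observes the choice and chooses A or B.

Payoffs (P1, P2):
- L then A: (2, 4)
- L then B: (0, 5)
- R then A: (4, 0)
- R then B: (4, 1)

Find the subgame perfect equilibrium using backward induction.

P1 plays R, P2 plays B after L and B after R; Payoff (4, 1)

Work:
Backward induction:
After L: P2 chooses B → P1 gets 0
After R: P2 chooses B → P1 gets 4
P1 chooses R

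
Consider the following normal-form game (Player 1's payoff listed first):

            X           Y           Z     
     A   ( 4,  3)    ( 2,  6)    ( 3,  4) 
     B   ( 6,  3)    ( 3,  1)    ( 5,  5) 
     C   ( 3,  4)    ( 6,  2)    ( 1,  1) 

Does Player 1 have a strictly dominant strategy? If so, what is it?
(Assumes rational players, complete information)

No strictly dominant strategy exists for Player 1

Work:
A strategy strictly dominates another if it gives a strictly higher payoff against every opponent action. Compare each pair of P1's strategies column-by-column:
  A vs B: [4 vs 6, 2 vs 3, 3 vs 5] → A does not strictly dominate B (column X: 4 ≤ 6)
  A vs C: [4 vs 3, 2 vs 6, 3 vs 1] → A does not strictly dominate C (column Y: 2 ≤ 6)
  B vs A: [6 vs 4, 3 vs 2, 5 vs 3] → B strictly dominates A
  B vs C: [6 vs 3, 3 vs 6, 5 vs 1] → B does not strictly dominate C (column Y: 3 ≤ 6)
  C vs A: [3 vs 4, 6 vs 2, 1 vs 3] → C does not strictly dominate A (column X: 3 ≤ 4)
  C vs B: [3 vs 6, 6 vs 3, 1 vs 5] → C does not strictly dominate B (column X: 3 ≤ 6)
No single strategy strictly dominates all others → no strictly dominant strategy.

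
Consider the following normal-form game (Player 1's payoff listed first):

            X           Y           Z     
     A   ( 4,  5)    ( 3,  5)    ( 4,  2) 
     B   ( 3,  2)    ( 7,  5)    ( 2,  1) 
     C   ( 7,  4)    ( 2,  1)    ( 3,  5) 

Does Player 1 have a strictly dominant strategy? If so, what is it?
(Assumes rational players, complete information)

No strictly dominant strategy exists for Player 1

Work:
A strategy strictly dominates another if it gives a strictly higher payoff against every opponent action. Compare each pair of P1's strategies column-by-column:
  A vs B: [4 vs 3, 3 vs 7, 4 vs 2] → A does not strictly dominate B (column Y: 3 ≤ 7)
  A vs C: [4 vs 7, 3 vs 2, 4 vs 3] → A does not strictly dominate C (column X: 4 ≤ 7)
  B vs A: [3 vs 4, 7 vs 3, 2 vs 4] → B does not strictly dominate A (column X: 3 ≤ 4)
  B vs C: [3 vs 7, 7 vs 2, 2 vs 3] → B does not strictly dominate C (column X: 3 ≤ 7)
  C vs A: [7 vs 4, 2 vs 3, 3 vs 4] → C does not strictly dominate A (column Y: 2 ≤ 3)
  C vs B: [7 vs 3, 2 vs 7, 3 vs 2] → C does not strictly dominate B (column Y: 2 ≤ 7)
No single strategy strictly dominates all others → no strictly dominant strategy.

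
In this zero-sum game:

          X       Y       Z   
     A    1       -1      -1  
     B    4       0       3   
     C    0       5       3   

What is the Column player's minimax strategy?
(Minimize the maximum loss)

Column should play Z, value = 3

Work:
Column player minimizes Row's maximum payoff:
Column X: max payoff to Row = 4
Column Y: max payoff to Row = 5
Column Z: max payoff to Row = 3
Minimum is 3, achieved by column Z.
Minimax strategy: Z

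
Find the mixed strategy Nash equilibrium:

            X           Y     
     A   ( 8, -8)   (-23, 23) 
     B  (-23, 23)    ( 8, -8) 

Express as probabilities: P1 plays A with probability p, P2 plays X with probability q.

p = 0.5, q = 0.5

Work:
Find probabilities that make opponent indifferent:
P2 chooses q to make P1 indifferent between A and B
P1 chooses p to make P2 indifferent between X and Y
Mixed NE: P1 plays (A: 0.5, B: 0.5), P2 plays (X: 0.5, Y: 0.5)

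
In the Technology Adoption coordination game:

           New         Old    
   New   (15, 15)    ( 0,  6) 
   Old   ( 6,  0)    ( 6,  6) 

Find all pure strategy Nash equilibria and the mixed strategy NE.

Pure NE: (New, New) and (Old, Old); Mixed NE: p = 0.4, q = 0.4

Work:
Check pure NE:
(New, New): (15, 15) - no unilateral deviation beneficial
(Old, Old): (6, 6) - no unilateral deviation beneficial
Mixed NE: P1 plays New with p = 0.4, P2 plays New with q = 0.4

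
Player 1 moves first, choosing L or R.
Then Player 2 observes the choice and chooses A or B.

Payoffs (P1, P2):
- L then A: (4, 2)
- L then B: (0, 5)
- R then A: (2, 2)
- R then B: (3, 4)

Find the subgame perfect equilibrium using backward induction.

P1 plays R, P2 plays B after L and B after R; Payoff (3, 4)

Work:
Backward induction:
After L: P2 chooses B → P1 gets 0
After R: P2 chooses B → P1 gets 3
P1 chooses R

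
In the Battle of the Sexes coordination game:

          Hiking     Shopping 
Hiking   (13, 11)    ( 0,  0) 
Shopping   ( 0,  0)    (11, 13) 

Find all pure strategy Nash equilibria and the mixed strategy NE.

Pure NE: (Hiking, Hiking) and (Shopping, Shopping); Mixed NE: p = 0.5417, q = 0.4583

Work:
Check pure NE:
(Hiking, Hiking): (13, 11) - no unilateral deviation beneficial
(Shopping, Shopping): (11, 13) - no unilateral deviation beneficial
Mixed NE: P1 plays Hiking with p = 0.5417, P2 plays Hiking with q = 0.4583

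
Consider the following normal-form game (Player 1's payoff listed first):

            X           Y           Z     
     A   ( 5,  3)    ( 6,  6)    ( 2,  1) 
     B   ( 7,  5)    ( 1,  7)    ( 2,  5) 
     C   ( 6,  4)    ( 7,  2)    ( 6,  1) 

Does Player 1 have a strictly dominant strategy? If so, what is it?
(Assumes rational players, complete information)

No strictly dominant strategy exists for Player 1

Work:
A strategy strictly dominates another if it gives a strictly higher payoff against every opponent action. Compare each pair of P1's strategies column-by-column:
  A vs B: [5 vs 7, 6 vs 1, 2 vs 2] → A does not strictly dominate B (column X: 5 ≤ 7)
  A vs C: [5 vs 6, 6 vs 7, 2 vs 6] → A does not strictly dominate C (column X: 5 ≤ 6)
  B vs A: [7 vs 5, 1 vs 6, 2 vs 2] → B does not strictly dominate A (column Y: 1 ≤ 6)
  B vs C: [7 vs 6, 1 vs 7, 2 vs 6] → B does not strictly dominate C (column Y: 1 ≤ 7)
  C vs A: [6 vs 5, 7 vs 6, 6 vs 2] → C strictly dominates A
  C vs B: [6 vs 7, 7 vs 1, 6 vs 2] → C does not strictly dominate B (column X: 6 ≤ 7)
No single strategy strictly dominates all others → no strictly dominant strategy.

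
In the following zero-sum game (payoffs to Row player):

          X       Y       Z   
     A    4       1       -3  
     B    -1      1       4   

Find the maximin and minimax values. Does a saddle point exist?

Maximin = -1, Minimax = 1, Saddle: False

Work:
Row minimums: [-3, -1] → maximin = -1
Column maximums: [4, 1, 4] → minimax = 1
No saddle point (maximin ≠ minimax). Mixed strategy needed.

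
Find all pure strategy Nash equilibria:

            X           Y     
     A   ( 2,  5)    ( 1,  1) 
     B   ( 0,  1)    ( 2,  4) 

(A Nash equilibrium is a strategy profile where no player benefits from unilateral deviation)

Nash equilibrium: (A, X), (B, Y)

Work:
Best responses:
  P1 vs X: payoffs [2, 0] → best response A (payoff 2)
  P1 vs Y: payoffs [1, 2] → best response B (payoff 2)
  P2 vs A: payoffs [5, 1] → best response X (payoff 5)
  P2 vs B: payoffs [1, 4] → best response Y (payoff 4)
Mutual best responses: (A,X), (B,Y) → Nash equilibria.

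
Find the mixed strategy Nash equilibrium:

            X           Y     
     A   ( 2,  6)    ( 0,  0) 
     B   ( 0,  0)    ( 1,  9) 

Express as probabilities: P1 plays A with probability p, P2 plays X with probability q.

p = 0.6, q = 0.3333

Work:
Find probabilities that make opponent indifferent:
P2 chooses q to make P1 indifferent between A and B
P1 chooses p to make P2 indifferent between X and Y
Mixed NE: P1 plays (A: 0.6, B: 0.4), P2 plays (X: 0.3333, Y: 0.6667)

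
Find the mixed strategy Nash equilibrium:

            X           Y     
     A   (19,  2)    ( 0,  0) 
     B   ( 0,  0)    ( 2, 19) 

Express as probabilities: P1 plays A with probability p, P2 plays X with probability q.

p = 0.9048, q = 0.0952

Work:
Find probabilities that make opponent indifferent:
P2 chooses q to make P1 indifferent between A and B
P1 chooses p to make P2 indifferent between X and Y
Mixed NE: P1 plays (A: 0.9048, B: 0.0952), P2 plays (X: 0.0952, Y: 0.9048)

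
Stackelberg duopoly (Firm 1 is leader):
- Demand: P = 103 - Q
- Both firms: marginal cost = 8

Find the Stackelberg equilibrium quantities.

q₁* (leader) = 47.5, q₂* (follower) = 23.75

Work:
Follower's reaction: q₂ = (a - c - q₁)/2
Leader substitutes: π₁ = q₁·(a - q₁ - (a-c-q₁)/2 - c)
FOC: q₁* = (103 - 8)/2 = 47.50
Then: q₂* = (103 - 8 - 47.5)/2 = 23.75
Leader has first-mover advantage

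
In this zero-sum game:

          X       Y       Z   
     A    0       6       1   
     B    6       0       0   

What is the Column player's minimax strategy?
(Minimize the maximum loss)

Column should play Z, value = 1

Work:
Column player minimizes Row's maximum payoff:
Column X: max payoff to Row = 6
Column Y: max payoff to Row = 6
Column Z: max payoff to Row = 1
Minimum is 1, achieved by column Z.
Minimax strategy: Z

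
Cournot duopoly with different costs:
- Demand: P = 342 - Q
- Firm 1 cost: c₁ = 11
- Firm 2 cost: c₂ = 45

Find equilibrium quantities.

q₁* = 121.67, q₂* = 87.67

Work:
Reaction: q₁ = (342 - 11 - q₂)/2
Reaction: q₂ = (342 - 45 - q₁)/2
Solve simultaneously:
q₁* = (342 - 2×11 + 45)/3 = 121.67
q₂* = (342 - 2×45 + 11)/3 = 87.67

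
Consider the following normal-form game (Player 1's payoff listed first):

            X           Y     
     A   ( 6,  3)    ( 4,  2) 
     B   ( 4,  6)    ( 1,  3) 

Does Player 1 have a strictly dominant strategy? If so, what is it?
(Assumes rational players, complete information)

Yes, Player 1's strictly dominant strategy is A

Work:
A strategy strictly dominates another if it gives a strictly higher payoff against every opponent action. Compare each pair of P1's strategies column-by-column:
  A vs B: [6 vs 4, 4 vs 1] → A strictly dominates B
  B vs A: [4 vs 6, 1 vs 4] → B does not strictly dominate A (column X: 4 ≤ 6)
A strictly dominates every other strategy → strictly dominant.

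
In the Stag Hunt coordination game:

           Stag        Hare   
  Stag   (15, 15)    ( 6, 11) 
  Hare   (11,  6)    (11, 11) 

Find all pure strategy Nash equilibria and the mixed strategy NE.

Pure NE: (Stag, Stag) and (Hare, Hare); Mixed NE: p = 0.5556, q = 0.5556

Work:
Check pure NE:
(Stag, Stag): (15, 15) - no unilateral deviation beneficial
(Hare, Hare): (11, 11) - no unilateral deviation beneficial
Mixed NE: P1 plays Stag with p = 0.5556, P2 plays Stag with q = 0.5556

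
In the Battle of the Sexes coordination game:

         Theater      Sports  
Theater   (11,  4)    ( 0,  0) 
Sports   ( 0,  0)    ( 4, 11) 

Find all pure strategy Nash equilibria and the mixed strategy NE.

Pure NE: (Theater, Theater) and (Sports, Sports); Mixed NE: p = 0.7333, q = 0.2667

Work:
Check pure NE:
(Theater, Theater): (11, 4) - no unilateral deviation beneficial
(Sports, Sports): (4, 11) - no unilateral deviation beneficial
Mixed NE: P1 plays Theater with p = 0.7333, P2 plays Theater with q = 0.2667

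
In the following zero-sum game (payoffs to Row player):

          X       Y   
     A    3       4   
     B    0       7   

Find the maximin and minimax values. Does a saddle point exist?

Maximin = 3, Minimax = 3, Saddle: True

Work:
Row minimums: [3, 0] → maximin = 3
Column maximums: [3, 7] → minimax = 3
Saddle point exists! Game value = 3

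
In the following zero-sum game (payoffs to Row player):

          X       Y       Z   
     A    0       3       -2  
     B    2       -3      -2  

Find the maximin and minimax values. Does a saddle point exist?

Maximin = -2, Minimax = -2, Saddle: True

Work:
Row minimums: [-2, -3] → maximin = -2
Column maximums: [2, 3, -2] → minimax = -2
Saddle point exists! Game value = -2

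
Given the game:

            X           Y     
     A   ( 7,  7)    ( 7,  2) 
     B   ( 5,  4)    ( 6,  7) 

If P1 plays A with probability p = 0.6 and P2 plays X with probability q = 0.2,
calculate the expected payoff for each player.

E[P1] = 6.52, E[P2] = 4.36

Work:
E[P1] = p·q·π₁(A,X) + p·(1-q)·π₁(A,Y) + (1-p)·q·π₁(B,X) + (1-p)·(1-q)·π₁(B,Y)
= 0.6·0.2·7 + 0.6·0.8·7 + 0.4·0.2·5 + 0.4·0.8·6
= 6.52

E[P2] = 4.36 (similar calculation)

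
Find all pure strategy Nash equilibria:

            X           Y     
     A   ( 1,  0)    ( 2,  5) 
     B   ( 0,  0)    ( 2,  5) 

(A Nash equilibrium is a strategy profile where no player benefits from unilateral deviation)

Nash equilibrium: (A, Y), (B, Y)

Work:
Best responses:
  P1 vs X: payoffs [1, 0] → best response A (payoff 1)
  P1 vs Y: payoffs [2, 2] → best response A/B (payoff 2)
  P2 vs A: payoffs [0, 5] → best response Y (payoff 5)
  P2 vs B: payoffs [0, 5] → best response Y (payoff 5)
Mutual best responses: (A,Y), (B,Y) → Nash equilibria.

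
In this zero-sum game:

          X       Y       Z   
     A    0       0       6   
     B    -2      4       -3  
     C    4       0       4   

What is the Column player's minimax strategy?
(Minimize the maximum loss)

Column should play X or Y (all achieve the minimum), value = 4

Work:
Column player minimizes Row's maximum payoff:
Column X: max payoff to Row = 4
Column Y: max payoff to Row = 4
Column Z: max payoff to Row = 6
Minimum is 4, achieved by columns X, Y (tied).
Each of X or Y is a minimax strategy.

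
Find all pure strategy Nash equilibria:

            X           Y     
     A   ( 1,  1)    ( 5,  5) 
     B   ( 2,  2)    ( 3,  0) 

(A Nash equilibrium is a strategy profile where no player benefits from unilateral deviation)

Nash equilibrium: (A, Y), (B, X)

Work:
Best responses:
  P1 vs X: payoffs [1, 2] → best response B (payoff 2)
  P1 vs Y: payoffs [5, 3] → best response A (payoff 5)
  P2 vs A: payoffs [1, 5] → best response Y (payoff 5)
  P2 vs B: payoffs [2, 0] → best response X (payoff 2)
Mutual best responses: (A,Y), (B,X) → Nash equilibria.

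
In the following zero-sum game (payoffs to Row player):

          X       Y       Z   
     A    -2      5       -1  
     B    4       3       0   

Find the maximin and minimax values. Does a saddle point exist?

Maximin = 0, Minimax = 0, Saddle: True

Work:
Row minimums: [-2, 0] → maximin = 0
Column maximums: [4, 5, 0] → minimax = 0
Saddle point exists! Game value = 0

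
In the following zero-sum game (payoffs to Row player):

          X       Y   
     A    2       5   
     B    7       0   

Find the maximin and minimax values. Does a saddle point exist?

Maximin = 2, Minimax = 5, Saddle: False

Work:
Row minimums: [2, 0] → maximin = 2
Column maximums: [7, 5] → minimax = 5
No saddle point (maximin ≠ minimax). Mixed strategy needed.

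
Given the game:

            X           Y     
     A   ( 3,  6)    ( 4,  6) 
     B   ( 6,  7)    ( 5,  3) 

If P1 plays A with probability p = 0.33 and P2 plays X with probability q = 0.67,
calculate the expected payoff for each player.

E[P1] = 4.8978, E[P2] = 5.7856

Work:
E[P1] = p·q·π₁(A,X) + p·(1-q)·π₁(A,Y) + (1-p)·q·π₁(B,X) + (1-p)·(1-q)·π₁(B,Y)
= 0.33·0.67·3 + 0.33·0.33·4 + 0.67·0.67·6 + 0.67·0.33·5
= 4.8978

E[P2] = 5.7856 (similar calculation)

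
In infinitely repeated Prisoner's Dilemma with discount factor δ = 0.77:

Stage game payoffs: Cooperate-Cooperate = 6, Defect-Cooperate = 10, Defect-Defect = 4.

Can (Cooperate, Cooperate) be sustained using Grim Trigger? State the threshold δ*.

δ* = 0.6667; since δ = 0.77 ≥ 0.6667, cooperation can be sustained

Work:
For Grim Trigger:
Cooperate forever: 6/(1-δ)
Defect then punished: 10 + 4·δ/(1-δ)
Need: 6/(1-δ) ≥ 10 + 4·δ/(1-δ)
Solving: δ ≥ (T-R)/(T-P) = (10-6)/(10-4) = 0.6667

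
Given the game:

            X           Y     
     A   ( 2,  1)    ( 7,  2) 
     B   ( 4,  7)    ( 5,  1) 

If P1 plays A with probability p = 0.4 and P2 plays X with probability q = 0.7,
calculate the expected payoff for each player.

E[P1] = 3.98, E[P2] = 3.64

Work:
E[P1] = p·q·π₁(A,X) + p·(1-q)·π₁(A,Y) + (1-p)·q·π₁(B,X) + (1-p)·(1-q)·π₁(B,Y)
= 0.4·0.7·2 + 0.4·0.3·7 + 0.6·0.7·4 + 0.6·0.3·5
= 3.98

E[P2] = 3.64 (similar calculation)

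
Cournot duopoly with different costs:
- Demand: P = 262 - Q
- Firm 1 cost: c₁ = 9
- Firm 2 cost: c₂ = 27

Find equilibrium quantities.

q₁* = 90.33, q₂* = 72.33

Work:
Reaction: q₁ = (262 - 9 - q₂)/2
Reaction: q₂ = (262 - 27 - q₁)/2
Solve simultaneously:
q₁* = (262 - 2×9 + 27)/3 = 90.33
q₂* = (262 - 2×27 + 9)/3 = 72.33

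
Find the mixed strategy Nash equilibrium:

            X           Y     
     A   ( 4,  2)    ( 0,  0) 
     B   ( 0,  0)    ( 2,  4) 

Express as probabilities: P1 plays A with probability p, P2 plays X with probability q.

p = 0.6667, q = 0.3333

Work:
Find probabilities that make opponent indifferent:
P2 chooses q to make P1 indifferent between A and B
P1 chooses p to make P2 indifferent between X and Y
Mixed NE: P1 plays (A: 0.6667, B: 0.3333), P2 plays (X: 0.3333, Y: 0.6667)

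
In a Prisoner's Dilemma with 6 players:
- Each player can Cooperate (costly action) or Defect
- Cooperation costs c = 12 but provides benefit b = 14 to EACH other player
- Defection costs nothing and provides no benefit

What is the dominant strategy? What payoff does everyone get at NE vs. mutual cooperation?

Dominant: Defect; NE payoff = 0; Coop payoff = 58

Work:
Defect dominates (saves cost c = 12, benefit to others is external)
NE: All defect → everyone gets 0
If all cooperate: each receives (5)×14 - 12 = 58
Social dilemma: 58 > 0 but NE gives 0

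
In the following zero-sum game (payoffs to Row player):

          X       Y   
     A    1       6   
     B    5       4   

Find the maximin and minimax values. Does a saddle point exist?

Maximin = 4, Minimax = 5, Saddle: False

Work:
Row minimums: [1, 4] → maximin = 4
Column maximums: [5, 6] → minimax = 5
No saddle point (maximin ≠ minimax). Mixed strategy needed.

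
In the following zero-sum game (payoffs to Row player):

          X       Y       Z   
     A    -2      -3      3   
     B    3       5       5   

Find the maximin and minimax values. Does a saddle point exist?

Maximin = 3, Minimax = 3, Saddle: True

Work:
Row minimums: [-3, 3] → maximin = 3
Column maximums: [3, 5, 5] → minimax = 3
Saddle point exists! Game value = 3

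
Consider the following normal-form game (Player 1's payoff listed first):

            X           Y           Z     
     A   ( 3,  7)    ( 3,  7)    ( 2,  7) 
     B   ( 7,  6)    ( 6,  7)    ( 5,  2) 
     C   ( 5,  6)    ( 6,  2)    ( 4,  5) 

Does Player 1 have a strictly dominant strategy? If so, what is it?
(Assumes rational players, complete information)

No strictly dominant strategy exists for Player 1

Work:
A strategy strictly dominates another if it gives a strictly higher payoff against every opponent action. Compare each pair of P1's strategies column-by-column:
  A vs B: [3 vs 7, 3 vs 6, 2 vs 5] → A does not strictly dominate B (column X: 3 ≤ 7)
  A vs C: [3 vs 5, 3 vs 6, 2 vs 4] → A does not strictly dominate C (column X: 3 ≤ 5)
  B vs A: [7 vs 3, 6 vs 3, 5 vs 2] → B strictly dominates A
  B vs C: [7 vs 5, 6 vs 6, 5 vs 4] → B does not strictly dominate C (column Y: 6 ≤ 6)
  C vs A: [5 vs 3, 6 vs 3, 4 vs 2] → C strictly dominates A
  C vs B: [5 vs 7, 6 vs 6, 4 vs 5] → C does not strictly dominate B (column X: 5 ≤ 7)
No single strategy strictly dominates all others → no strictly dominant strategy.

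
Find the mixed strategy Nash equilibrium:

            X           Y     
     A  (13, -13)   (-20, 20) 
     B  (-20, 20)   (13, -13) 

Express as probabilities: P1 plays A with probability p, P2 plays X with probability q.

p = 0.5, q = 0.5

Work:
Find probabilities that make opponent indifferent:
P2 chooses q to make P1 indifferent between A and B
P1 chooses p to make P2 indifferent between X and Y
Mixed NE: P1 plays (A: 0.5, B: 0.5), P2 plays (X: 0.5, Y: 0.5)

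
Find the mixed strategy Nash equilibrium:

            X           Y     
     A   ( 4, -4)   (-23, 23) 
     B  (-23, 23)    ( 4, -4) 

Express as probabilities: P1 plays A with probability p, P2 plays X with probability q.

p = 0.5, q = 0.5

Work:
Find probabilities that make opponent indifferent:
P2 chooses q to make P1 indifferent between A and B
P1 chooses p to make P2 indifferent between X and Y
Mixed NE: P1 plays (A: 0.5, B: 0.5), P2 plays (X: 0.5, Y: 0.5)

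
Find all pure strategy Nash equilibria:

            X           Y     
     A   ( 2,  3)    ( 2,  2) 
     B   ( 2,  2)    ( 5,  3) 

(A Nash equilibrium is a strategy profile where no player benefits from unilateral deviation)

Nash equilibrium: (A, X), (B, Y)

Work:
Best responses:
  P1 vs X: payoffs [2, 2] → best response A/B (payoff 2)
  P1 vs Y: payoffs [2, 5] → best response B (payoff 5)
  P2 vs A: payoffs [3, 2] → best response X (payoff 3)
  P2 vs B: payoffs [2, 3] → best response Y (payoff 3)
Mutual best responses: (A,X), (B,Y) → Nash equilibria.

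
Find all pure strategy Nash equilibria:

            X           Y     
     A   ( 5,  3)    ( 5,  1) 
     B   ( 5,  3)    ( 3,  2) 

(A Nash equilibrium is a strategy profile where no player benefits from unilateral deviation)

Nash equilibrium: (A, X), (B, X)

Work:
Best responses:
  P1 vs X: payoffs [5, 5] → best response A/B (payoff 5)
  P1 vs Y: payoffs [5, 3] → best response A (payoff 5)
  P2 vs A: payoffs [3, 1] → best response X (payoff 3)
  P2 vs B: payoffs [3, 2] → best response X (payoff 3)
Mutual best responses: (A,X), (B,X) → Nash equilibria.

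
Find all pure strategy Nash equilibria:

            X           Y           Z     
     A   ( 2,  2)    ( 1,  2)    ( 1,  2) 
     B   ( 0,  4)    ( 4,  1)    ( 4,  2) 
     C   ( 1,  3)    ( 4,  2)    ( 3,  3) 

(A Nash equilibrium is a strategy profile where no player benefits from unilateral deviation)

Nash equilibrium: (A, X)

Work:
Best responses:
  P1 vs X: payoffs [2, 0, 1] → best response A (payoff 2)
  P1 vs Y: payoffs [1, 4, 4] → best response B/C (payoff 4)
  P1 vs Z: payoffs [1, 4, 3] → best response B (payoff 4)
  P2 vs A: payoffs [2, 2, 2] → best response X/Y/Z (payoff 2)
  P2 vs B: payoffs [4, 1, 2] → best response X (payoff 4)
  P2 vs C: payoffs [3, 2, 3] → best response X/Z (payoff 3)
Mutual best responses: (A,X) → Nash equilibria.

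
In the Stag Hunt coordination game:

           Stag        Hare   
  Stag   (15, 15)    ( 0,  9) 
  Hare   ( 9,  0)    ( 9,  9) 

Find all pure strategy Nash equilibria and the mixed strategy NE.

Pure NE: (Stag, Stag) and (Hare, Hare); Mixed NE: p = 0.6, q = 0.6

Work:
Check pure NE:
(Stag, Stag): (15, 15) - no unilateral deviation beneficial
(Hare, Hare): (9, 9) - no unilateral deviation beneficial
Mixed NE: P1 plays Stag with p = 0.6, P2 plays Stag with q = 0.6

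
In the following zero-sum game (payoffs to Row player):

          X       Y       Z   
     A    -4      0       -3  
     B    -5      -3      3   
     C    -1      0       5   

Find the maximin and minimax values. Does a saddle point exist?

Maximin = -1, Minimax = -1, Saddle: True

Work:
Row minimums: [-4, -5, -1] → maximin = -1
Column maximums: [-1, 0, 5] → minimax = -1
Saddle point exists! Game value = -1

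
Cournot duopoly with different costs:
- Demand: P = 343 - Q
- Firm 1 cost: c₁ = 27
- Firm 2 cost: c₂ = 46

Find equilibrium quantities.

q₁* = 111.67, q₂* = 92.67

Work:
Reaction: q₁ = (343 - 27 - q₂)/2
Reaction: q₂ = (343 - 46 - q₁)/2
Solve simultaneously:
q₁* = (343 - 2×27 + 46)/3 = 111.67
q₂* = (343 - 2×46 + 27)/3 = 92.67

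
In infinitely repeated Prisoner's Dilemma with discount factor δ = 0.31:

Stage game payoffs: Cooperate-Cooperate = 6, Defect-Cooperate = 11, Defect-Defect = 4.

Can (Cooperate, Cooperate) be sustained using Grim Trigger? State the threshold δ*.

δ* = 0.7143; since δ = 0.31 < 0.7143, cooperation cannot be sustained

Work:
For Grim Trigger:
Cooperate forever: 6/(1-δ)
Defect then punished: 11 + 4·δ/(1-δ)
Need: 6/(1-δ) ≥ 11 + 4·δ/(1-δ)
Solving: δ ≥ (T-R)/(T-P) = (11-6)/(11-4) = 0.7143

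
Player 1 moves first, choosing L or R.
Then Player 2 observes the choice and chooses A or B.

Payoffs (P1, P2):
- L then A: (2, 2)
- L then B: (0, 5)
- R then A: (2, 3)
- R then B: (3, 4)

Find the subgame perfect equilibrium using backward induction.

P1 plays R, P2 plays B after L and B after R; Payoff (3, 4)

Work:
Backward induction:
After L: P2 chooses B → P1 gets 0
After R: P2 chooses B → P1 gets 3
P1 chooses R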